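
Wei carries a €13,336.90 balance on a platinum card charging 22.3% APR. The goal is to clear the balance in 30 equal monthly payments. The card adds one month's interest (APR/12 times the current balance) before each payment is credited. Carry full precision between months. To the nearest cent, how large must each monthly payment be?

€583.95

Monthly rate r = 22.3%/12 = 1.85833% = 0.0185833.
Level-payment amortization: P = B₀·r / (1 − (1+r)^(−n)) = 13336.90·0.0185833 / (1 − 1.01858^(−30)).
Denominator 1 − (1+r)^(−30) = 0.424423534.
P = 247.844 / 0.424423534 ≈ 583.95.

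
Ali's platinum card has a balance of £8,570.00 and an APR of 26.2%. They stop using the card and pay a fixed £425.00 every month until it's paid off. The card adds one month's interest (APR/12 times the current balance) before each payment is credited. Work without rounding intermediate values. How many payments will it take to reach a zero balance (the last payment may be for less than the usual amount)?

Monthly rate r = 26.2%/12 = 2.18333% = 0.0218333.
Recurrence: B ← B·(1+r) − £425.00.
Month 1: interest £187.11; balance after payment £8,332.11.
Month 2: interest £181.92; balance after payment £8,089.03.
Closed form: n = −ln(1 − rB₀/P)/ln(1+r) = −ln(0.55974)/ln(1.02183) ≈ 26.867, so the balance reaches zero during payment 27.

27 payments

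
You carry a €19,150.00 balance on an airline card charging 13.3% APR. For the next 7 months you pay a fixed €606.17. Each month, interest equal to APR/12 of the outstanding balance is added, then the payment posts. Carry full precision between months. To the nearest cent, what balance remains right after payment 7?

Monthly rate r = 13.3%/12 = 1.10833% = 0.0110833.
Each month: B ← B·(1+r) − €606.17.
Month 1: interest €212.25; balance after payment €18,756.08.
Month 2: interest €207.88; balance after payment €18,357.79.
Month 3: interest €203.47; balance after payment €17,955.08.
Month 4: interest €199.00; balance after payment €17,547.91.
Month 5: interest €194.49; balance after payment €17,136.23.
Month 6: interest €189.93; balance after payment €16,719.99.
Month 7: interest €185.31; balance after payment €16,299.13.

€16,299.13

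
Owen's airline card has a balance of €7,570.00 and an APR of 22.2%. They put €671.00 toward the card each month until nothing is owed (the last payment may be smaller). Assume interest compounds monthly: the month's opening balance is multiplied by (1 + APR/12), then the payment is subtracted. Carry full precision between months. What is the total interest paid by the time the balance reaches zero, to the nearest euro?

Monthly rate r = 22.2%/12 = 1.85% = 0.0185.
Payoff takes n = ⌈−ln(1 − rB₀/P)/ln(1+r)⌉ = ⌈12.770⌉ = 13 payments; the last is €517.96.
Total paid = 12·€671.00 + €517.96 = €8,569.96.
Total interest = total paid − principal = €8,569.96 − €7,570.00 = €999.96.

€1,000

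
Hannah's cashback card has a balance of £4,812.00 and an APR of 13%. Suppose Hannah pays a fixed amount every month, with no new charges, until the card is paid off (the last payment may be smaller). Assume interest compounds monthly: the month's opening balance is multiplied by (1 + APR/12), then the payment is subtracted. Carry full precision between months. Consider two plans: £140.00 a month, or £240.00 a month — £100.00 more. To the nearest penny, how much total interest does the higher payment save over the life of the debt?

£597.22

Monthly rate r = 13%/12 = 1.08333% = 0.0108333.
At £140.00/mo: n = ⌈−ln(1 − rB₀/P)/ln(1+r)⌉ = 44 payments (last £32.04); total interest = total paid − £4,812.00 = £1,240.04.
At £240.00/mo: 23 payments (last £174.82); total interest £642.82.
Interest saved = £1,240.04 − £642.82 = £597.22.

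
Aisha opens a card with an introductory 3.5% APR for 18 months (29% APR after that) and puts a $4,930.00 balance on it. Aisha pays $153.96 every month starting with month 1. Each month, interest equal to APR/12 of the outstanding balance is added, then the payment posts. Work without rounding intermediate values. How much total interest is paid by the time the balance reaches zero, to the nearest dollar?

$816

Promo months 1–18 at r₀ = 3.5%/12 = 0.00291667; months 19+ at r₁ = 29%/12 = 0.0241667.
After month 18: iterate B ← B·(1+r₀) − $153.96 for 18 months → $2,354.28.
Then at r₁ with $153.96/mo: n₂ = −ln(1 − r₁·B/P)/ln(1+r₁) ≈ 19.32 → 20 more payments.
Total paid = 37·$153.96 + $49.44 = $5,745.96; interest = $5,745.96 − $4,930.00 = $815.96.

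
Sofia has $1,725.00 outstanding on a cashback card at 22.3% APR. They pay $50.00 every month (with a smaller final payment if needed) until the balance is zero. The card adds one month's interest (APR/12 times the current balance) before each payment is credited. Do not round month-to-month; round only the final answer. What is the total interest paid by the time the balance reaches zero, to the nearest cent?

$1,057.90

Monthly rate r = 22.3%/12 = 1.85833% = 0.0185833.
Payoff takes n = ⌈−ln(1 − rB₀/P)/ln(1+r)⌉ = ⌈55.656⌉ = 56 payments; the last is $32.90.
Total paid = 55·$50.00 + $32.90 = $2,782.90.
Total interest = total paid − principal = $2,782.90 − $1,725.00 = $1,057.90.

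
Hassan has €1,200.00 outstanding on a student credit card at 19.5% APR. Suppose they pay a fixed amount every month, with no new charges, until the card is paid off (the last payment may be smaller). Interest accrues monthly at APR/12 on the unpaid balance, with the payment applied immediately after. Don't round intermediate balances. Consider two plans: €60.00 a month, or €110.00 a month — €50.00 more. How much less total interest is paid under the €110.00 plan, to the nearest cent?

€131.44

Monthly rate r = 19.5%/12 = 1.625% = 0.01625.
At €60.00/mo: n = ⌈−ln(1 − rB₀/P)/ln(1+r)⌉ = 25 payments (last €23.11); total interest = total paid − €1,200.00 = €263.11.
At €110.00/mo: 13 payments (last €11.67); total interest €131.67.
Interest saved = €263.11 − €131.67 = €131.44.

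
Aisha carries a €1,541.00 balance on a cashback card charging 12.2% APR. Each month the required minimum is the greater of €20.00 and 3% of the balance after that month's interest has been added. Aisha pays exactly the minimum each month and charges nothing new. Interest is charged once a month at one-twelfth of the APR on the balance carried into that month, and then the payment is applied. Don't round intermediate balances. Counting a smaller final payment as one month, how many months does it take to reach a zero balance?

Monthly rate r = 12.2%/12 = 1.01667% = 0.0101667.
While 3% of the post-interest balance exceeds €20.00, each month B ← (B·(1+r))·(1 − 0.03), i.e. B shrinks by the factor (1+r)·0.97 = 0.97986.
This holds for months 1–42. Entering month 43 the balance is €655.73; 3% of the post-interest balance is now below €20.00, so the flat €20.00 minimum applies from here.
From month 43 a fixed €20.00 at rate r clears €655.73 in 41 more payments. Total: 42 + 41 = 83 months.

83 months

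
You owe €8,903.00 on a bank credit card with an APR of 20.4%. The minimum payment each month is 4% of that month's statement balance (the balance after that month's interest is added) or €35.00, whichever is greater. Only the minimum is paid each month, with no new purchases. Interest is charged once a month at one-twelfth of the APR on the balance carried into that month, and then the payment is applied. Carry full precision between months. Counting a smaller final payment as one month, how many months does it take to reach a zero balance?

130 months

Monthly rate r = 20.4%/12 = 1.7% = 0.017.
While 4% of the post-interest balance exceeds €35.00, each month B ← (B·(1+r))·(1 − 0.04), i.e. B shrinks by the factor (1+r)·0.96 = 0.97632.
This holds for months 1–98. Entering month 99 the balance is €850.30; 4% of the post-interest balance is now below €35.00, so the flat €35.00 minimum applies from here.
From month 99 a fixed €35.00 at rate r clears €850.30 in 32 more payments. Total: 98 + 32 = 130 months.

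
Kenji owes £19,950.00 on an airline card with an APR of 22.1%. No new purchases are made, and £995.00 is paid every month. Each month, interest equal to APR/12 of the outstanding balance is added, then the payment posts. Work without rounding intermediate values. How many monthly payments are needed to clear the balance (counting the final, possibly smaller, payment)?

26 months

Monthly rate r = 22.1%/12 = 1.84167% = 0.0184167.
Recurrence: B ← B·(1+r) − £995.00.
Month 1: interest £367.41; balance after payment £19,322.41.
Month 2: interest £355.85; balance after payment £18,683.27.
Closed form: n = −ln(1 − rB₀/P)/ln(1+r) = −ln(0.63074)/ln(1.01842) ≈ 25.254, so the balance reaches zero during payment 26.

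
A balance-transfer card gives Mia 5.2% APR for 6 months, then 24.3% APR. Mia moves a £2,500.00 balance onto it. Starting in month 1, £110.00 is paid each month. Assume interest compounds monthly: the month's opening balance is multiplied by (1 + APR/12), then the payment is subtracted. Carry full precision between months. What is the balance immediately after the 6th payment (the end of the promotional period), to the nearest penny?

Promo months 1–6 at r₀ = 5.2%/12 = 0.00433333; months 7+ at r₁ = 24.3%/12 = 0.02025.
After month 6: iterate B ← B·(1+r₀) − £110.00 for 6 months → £1,898.52.

£1,898.52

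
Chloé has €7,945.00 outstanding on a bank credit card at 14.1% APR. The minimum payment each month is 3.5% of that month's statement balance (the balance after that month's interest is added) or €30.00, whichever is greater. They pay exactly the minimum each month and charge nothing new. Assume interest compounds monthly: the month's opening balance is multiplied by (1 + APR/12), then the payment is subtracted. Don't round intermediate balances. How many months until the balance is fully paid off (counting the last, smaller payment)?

Monthly rate r = 14.1%/12 = 1.175% = 0.01175.
While 3.5% of the post-interest balance exceeds €30.00, each month B ← (B·(1+r))·(1 − 0.035), i.e. B shrinks by the factor (1+r)·0.965 = 0.97634.
This holds for months 1–94. Entering month 95 the balance is €836.65; 3.5% of the post-interest balance is now below €30.00, so the flat €30.00 minimum applies from here.
From month 95 a fixed €30.00 at rate r clears €836.65 in 34 more payments. Total: 94 + 34 = 128 months.

128 months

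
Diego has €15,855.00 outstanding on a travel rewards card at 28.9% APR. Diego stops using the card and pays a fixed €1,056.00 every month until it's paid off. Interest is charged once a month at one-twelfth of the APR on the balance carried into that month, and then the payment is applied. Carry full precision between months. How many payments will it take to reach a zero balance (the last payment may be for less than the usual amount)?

Monthly rate r = 28.9%/12 = 2.40833% = 0.0240833.
Recurrence: B ← B·(1+r) − €1,056.00.
Month 1: interest €381.84; balance after payment €15,180.84.
Month 2: interest €365.61; balance after payment €14,490.45.
Closed form: n = −ln(1 − rB₀/P)/ln(1+r) = −ln(0.63841)/ln(1.02408) ≈ 18.858, so the balance reaches zero during payment 19.

19 payments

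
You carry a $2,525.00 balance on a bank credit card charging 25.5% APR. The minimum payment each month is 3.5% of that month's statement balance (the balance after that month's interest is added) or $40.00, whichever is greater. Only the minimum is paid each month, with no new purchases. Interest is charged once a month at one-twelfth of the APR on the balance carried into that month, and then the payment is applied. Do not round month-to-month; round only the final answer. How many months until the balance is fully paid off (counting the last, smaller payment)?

99 months

Monthly rate r = 25.5%/12 = 2.125% = 0.02125.
While 3.5% of the post-interest balance exceeds $40.00, each month B ← (B·(1+r))·(1 − 0.035), i.e. B shrinks by the factor (1+r)·0.965 = 0.98551.
This holds for months 1–56. Entering month 57 the balance is $1,114.77; 3.5% of the post-interest balance is now below $40.00, so the flat $40.00 minimum applies from here.
From month 57 a fixed $40.00 at rate r clears $1,114.77 in 43 more payments. Total: 56 + 43 = 99 months.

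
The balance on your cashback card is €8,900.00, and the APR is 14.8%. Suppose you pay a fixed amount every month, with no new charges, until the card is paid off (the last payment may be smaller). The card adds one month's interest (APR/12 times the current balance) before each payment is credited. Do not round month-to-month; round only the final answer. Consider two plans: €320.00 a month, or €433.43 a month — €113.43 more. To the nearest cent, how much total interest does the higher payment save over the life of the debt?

€641.22

Monthly rate r = 14.8%/12 = 1.23333% = 0.0123333.
At €320.00/mo: n = ⌈−ln(1 − rB₀/P)/ln(1+r)⌉ = 35 payments (last €87.44); total interest = total paid − €8,900.00 = €2,067.44.
At €433.43/mo: 24 payments (last €357.33); total interest €1,426.22.
Interest saved = €2,067.44 − €1,426.22 = €641.22.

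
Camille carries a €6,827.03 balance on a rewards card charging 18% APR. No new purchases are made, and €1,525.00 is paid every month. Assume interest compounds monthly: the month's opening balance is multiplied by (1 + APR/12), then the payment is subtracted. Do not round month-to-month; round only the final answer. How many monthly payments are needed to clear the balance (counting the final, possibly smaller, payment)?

Monthly rate r = 18%/12 = 1.5% = 0.015.
Recurrence: B ← B·(1+r) − €1,525.00.
Month 1: interest €102.41; balance after payment €5,404.44.
Month 2: interest €81.07; balance after payment €3,960.50.
Month 3: interest €59.41; balance after payment €2,494.91.
Month 4: interest €37.42; balance after payment €1,007.33.
Month 5: interest €15.11; balance after payment €0.00.

5 months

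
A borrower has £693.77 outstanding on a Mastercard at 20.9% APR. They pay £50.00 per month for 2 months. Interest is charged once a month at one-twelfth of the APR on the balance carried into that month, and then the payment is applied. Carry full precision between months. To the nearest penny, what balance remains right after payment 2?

£617.28

Monthly rate r = 20.9%/12 = 1.74167% = 0.0174167.
Each month: B ← B·(1+r) − £50.00.
Month 1: interest £12.08; balance after payment £655.85.
Month 2: interest £11.42; balance after payment £617.28.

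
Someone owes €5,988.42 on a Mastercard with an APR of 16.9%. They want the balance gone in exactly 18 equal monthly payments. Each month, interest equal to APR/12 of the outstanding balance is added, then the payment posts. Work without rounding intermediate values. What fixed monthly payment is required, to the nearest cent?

€378.96

Monthly rate r = 16.9%/12 = 1.40833% = 0.0140833.
Level-payment amortization: P = B₀·r / (1 − (1+r)^(−n)) = 5988.42·0.0140833 / (1 − 1.01408^(−18)).
Denominator 1 − (1+r)^(−18) = 0.222546561.
P = 84.3369 / 0.222546561 ≈ 378.96.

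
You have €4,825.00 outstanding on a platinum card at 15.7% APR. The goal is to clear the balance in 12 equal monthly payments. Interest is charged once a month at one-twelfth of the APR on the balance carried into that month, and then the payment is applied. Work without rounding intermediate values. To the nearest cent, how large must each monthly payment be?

€437.09

Monthly rate r = 15.7%/12 = 1.30833% = 0.0130833.
Level-payment amortization: P = B₀·r / (1 − (1+r)^(−n)) = 4825.00·0.0130833 / (1 − 1.01308^(−12)).
Denominator 1 − (1+r)^(−12) = 0.144425263.
P = 63.1271 / 0.144425263 ≈ 437.09.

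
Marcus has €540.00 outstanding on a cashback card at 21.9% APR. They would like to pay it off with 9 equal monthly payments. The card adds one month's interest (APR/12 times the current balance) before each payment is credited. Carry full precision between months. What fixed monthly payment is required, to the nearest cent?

€65.61

Monthly rate r = 21.9%/12 = 1.825% = 0.01825.
Level-payment amortization: P = B₀·r / (1 − (1+r)^(−n)) = 540.00·0.01825 / (1 − 1.01825^(−9)).
Denominator 1 − (1+r)^(−9) = 0.15021271.
P = 9.855 / 0.15021271 ≈ 65.61.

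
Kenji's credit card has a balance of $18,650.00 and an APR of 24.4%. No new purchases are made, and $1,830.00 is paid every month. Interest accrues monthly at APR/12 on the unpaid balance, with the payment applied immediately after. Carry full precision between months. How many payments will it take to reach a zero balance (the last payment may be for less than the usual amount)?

Monthly rate r = 24.4%/12 = 2.03333% = 0.0203333.
Recurrence: B ← B·(1+r) − $1,830.00.
Month 1: interest $379.22; balance after payment $17,199.22.
Month 2: interest $349.72; balance after payment $15,718.93.
Closed form: n = −ln(1 − rB₀/P)/ln(1+r) = −ln(0.79278)/ln(1.02033) ≈ 11.536, so the balance reaches zero during payment 12.

12 payments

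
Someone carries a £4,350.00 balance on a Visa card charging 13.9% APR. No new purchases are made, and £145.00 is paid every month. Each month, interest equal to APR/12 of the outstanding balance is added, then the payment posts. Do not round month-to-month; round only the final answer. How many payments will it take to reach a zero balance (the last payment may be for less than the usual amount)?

38 payments

Monthly rate r = 13.9%/12 = 1.15833% = 0.0115833.
Recurrence: B ← B·(1+r) − £145.00.
Month 1: interest £50.39; balance after payment £4,255.39.
Month 2: interest £49.29; balance after payment £4,159.68.
Closed form: n = −ln(1 − rB₀/P)/ln(1+r) = −ln(0.6525)/ln(1.01158) ≈ 37.072, so the balance reaches zero during payment 38.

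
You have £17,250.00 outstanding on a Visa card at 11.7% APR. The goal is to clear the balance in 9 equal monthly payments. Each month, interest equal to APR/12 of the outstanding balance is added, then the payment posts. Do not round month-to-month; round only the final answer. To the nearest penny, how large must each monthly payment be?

£2,011.31

Monthly rate r = 11.7%/12 = 0.975% = 0.00975.
Level-payment amortization: P = B₀·r / (1 − (1+r)^(−n)) = 17250.00·0.00975 / (1 − 1.00975^(−9)).
Denominator 1 − (1+r)^(−9) = 0.0836207569.
P = 168.188 / 0.0836207569 ≈ 2011.31.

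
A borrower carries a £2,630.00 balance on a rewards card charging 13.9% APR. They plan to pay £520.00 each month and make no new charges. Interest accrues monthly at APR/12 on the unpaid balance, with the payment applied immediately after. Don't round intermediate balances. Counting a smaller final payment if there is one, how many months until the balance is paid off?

Monthly rate r = 13.9%/12 = 1.15833% = 0.0115833.
Recurrence: B ← B·(1+r) − £520.00.
Month 1: interest £30.46; balance after payment £2,140.46.
Month 2: interest £24.79; balance after payment £1,645.26.
Month 3: interest £19.06; balance after payment £1,144.32.
Month 4: interest £13.25; balance after payment £637.57.
Month 5: interest £7.39; balance after payment £124.96.
Month 6: interest £1.45; balance after payment £0.00.

6 months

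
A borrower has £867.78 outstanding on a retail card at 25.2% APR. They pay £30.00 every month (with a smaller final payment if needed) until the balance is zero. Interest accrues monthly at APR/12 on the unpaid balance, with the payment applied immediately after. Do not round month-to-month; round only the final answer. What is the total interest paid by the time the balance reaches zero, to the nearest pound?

£482

Monthly rate r = 25.2%/12 = 2.1% = 0.021.
Payoff takes n = ⌈−ln(1 − rB₀/P)/ln(1+r)⌉ = ⌈44.994⌉ = 45 payments; the last is £29.81.
Total paid = 44·£30.00 + £29.81 = £1,349.81.
Total interest = total paid − principal = £1,349.81 − £867.78 = £482.03.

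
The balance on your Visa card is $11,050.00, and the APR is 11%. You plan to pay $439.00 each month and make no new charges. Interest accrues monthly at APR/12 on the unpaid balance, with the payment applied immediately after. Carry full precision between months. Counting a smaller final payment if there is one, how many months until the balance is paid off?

29 payments

Monthly rate r = 11%/12 = 0.916667% = 0.00916667.
Recurrence: B ← B·(1+r) − $439.00.
Month 1: interest $101.29; balance after payment $10,712.29.
Month 2: interest $98.20; balance after payment $10,371.49.
Closed form: n = −ln(1 − rB₀/P)/ln(1+r) = −ln(0.76927)/ln(1.00917) ≈ 28.747, so the balance reaches zero during payment 29.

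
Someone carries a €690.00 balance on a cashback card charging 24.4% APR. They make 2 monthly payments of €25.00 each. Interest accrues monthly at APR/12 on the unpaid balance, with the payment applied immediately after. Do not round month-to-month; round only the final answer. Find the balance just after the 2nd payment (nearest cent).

€667.84

Monthly rate r = 24.4%/12 = 2.03333% = 0.0203333.
Each month: B ← B·(1+r) − €25.00.
Month 1: interest €14.03; balance after payment €679.03.
Month 2: interest €13.81; balance after payment €667.84.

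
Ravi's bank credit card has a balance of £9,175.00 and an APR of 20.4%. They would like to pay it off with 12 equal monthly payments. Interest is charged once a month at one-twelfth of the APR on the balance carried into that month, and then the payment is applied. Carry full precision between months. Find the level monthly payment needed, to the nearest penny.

£851.68

Monthly rate r = 20.4%/12 = 1.7% = 0.017.
Level-payment amortization: P = B₀·r / (1 − (1+r)^(−n)) = 9175.00·0.017 / (1 − 1.017^(−12)).
Denominator 1 − (1+r)^(−12) = 0.183138242.
P = 155.975 / 0.183138242 ≈ 851.68.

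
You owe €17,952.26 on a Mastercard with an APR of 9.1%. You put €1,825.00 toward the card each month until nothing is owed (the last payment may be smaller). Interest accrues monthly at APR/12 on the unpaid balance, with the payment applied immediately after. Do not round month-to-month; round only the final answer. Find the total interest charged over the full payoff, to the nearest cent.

€776.85

Monthly rate r = 9.1%/12 = 0.758333% = 0.00758333.
Payoff takes n = ⌈−ln(1 − rB₀/P)/ln(1+r)⌉ = ⌈10.262⌉ = 11 payments; the last is €479.11.
Total paid = 10·€1,825.00 + €479.11 = €18,729.11.
Total interest = total paid − principal = €18,729.11 − €17,952.26 = €776.85.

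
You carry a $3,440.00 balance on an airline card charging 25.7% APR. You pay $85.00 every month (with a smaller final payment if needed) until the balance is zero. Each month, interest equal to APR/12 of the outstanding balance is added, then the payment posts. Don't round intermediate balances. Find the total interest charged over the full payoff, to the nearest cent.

Monthly rate r = 25.7%/12 = 2.14167% = 0.0214167.
Payoff takes n = ⌈−ln(1 − rB₀/P)/ln(1+r)⌉ = ⌈95.113⌉ = 96 payments; the last is $9.67.
Total paid = 95·$85.00 + $9.67 = $8,084.67.
Total interest = total paid − principal = $8,084.67 − $3,440.00 = $4,644.67.

$4,644.67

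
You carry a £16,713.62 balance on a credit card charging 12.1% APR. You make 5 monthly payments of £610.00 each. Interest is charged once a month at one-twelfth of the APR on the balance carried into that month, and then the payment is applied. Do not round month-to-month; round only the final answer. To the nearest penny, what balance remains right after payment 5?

£14,461.30

Monthly rate r = 12.1%/12 = 1.00833% = 0.0100833.
Each month: B ← B·(1+r) − £610.00.
Month 1: interest £168.53; balance after payment £16,272.15.
Month 2: interest £164.08; balance after payment £15,826.23.
Month 3: interest £159.58; balance after payment £15,375.81.
Month 4: interest £155.04; balance after payment £14,920.85.
Month 5: interest £150.45; balance after payment £14,461.30.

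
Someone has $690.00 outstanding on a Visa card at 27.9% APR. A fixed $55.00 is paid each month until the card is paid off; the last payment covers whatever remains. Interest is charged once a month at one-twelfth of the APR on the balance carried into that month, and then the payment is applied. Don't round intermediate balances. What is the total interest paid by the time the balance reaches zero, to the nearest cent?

$135.25

Monthly rate r = 27.9%/12 = 2.325% = 0.02325.
Payoff takes n = ⌈−ln(1 − rB₀/P)/ln(1+r)⌉ = ⌈15.005⌉ = 16 payments; the last is $0.25.
Total paid = 15·$55.00 + $0.25 = $825.25.
Total interest = total paid − principal = $825.25 − $690.00 = $135.25.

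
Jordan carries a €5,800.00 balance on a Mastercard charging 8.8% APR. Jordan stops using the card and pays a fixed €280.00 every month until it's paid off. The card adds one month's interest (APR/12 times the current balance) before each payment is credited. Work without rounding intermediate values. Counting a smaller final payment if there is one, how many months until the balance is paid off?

23 months

Monthly rate r = 8.8%/12 = 0.733333% = 0.00733333.
Recurrence: B ← B·(1+r) − €280.00.
Month 1: interest €42.53; balance after payment €5,562.53.
Month 2: interest €40.79; balance after payment €5,323.33.
Closed form: n = −ln(1 − rB₀/P)/ln(1+r) = −ln(0.8481)/ln(1.00733) ≈ 22.550, so the balance reaches zero during payment 23.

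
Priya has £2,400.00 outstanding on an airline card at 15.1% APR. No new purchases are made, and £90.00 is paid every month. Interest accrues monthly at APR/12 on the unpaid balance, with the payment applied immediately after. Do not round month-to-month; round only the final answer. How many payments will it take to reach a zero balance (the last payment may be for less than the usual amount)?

33 months

Monthly rate r = 15.1%/12 = 1.25833% = 0.0125833.
Recurrence: B ← B·(1+r) − £90.00.
Month 1: interest £30.20; balance after payment £2,340.20.
Month 2: interest £29.45; balance after payment £2,279.65.
Closed form: n = −ln(1 − rB₀/P)/ln(1+r) = −ln(0.66444)/ln(1.01258) ≈ 32.692, so the balance reaches zero during payment 33.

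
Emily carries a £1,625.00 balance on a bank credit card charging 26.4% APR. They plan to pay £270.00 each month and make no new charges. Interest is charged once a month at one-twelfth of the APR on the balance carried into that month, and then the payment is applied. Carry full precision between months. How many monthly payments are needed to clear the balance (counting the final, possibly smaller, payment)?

7 months

Monthly rate r = 26.4%/12 = 2.2% = 0.022.
Recurrence: B ← B·(1+r) − £270.00.
Month 1: interest £35.75; balance after payment £1,390.75.
Month 2: interest £30.60; balance after payment £1,151.35.
Closed form: n = −ln(1 − rB₀/P)/ln(1+r) = −ln(0.86759)/ln(1.022) ≈ 6.527, so the balance reaches zero during payment 7.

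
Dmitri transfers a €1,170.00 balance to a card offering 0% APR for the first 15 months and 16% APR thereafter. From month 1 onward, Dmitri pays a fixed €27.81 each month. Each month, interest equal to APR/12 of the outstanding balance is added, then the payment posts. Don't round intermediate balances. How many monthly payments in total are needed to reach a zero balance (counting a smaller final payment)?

Promo months 1–15 at r₀ = 0%/12 = 0; months 16+ at r₁ = 16%/12 = 0.0133333.
After month 15 (no interest yet): B = €1,170.00 − 15·€27.81 = €752.85.
Then at r₁ with €27.81/mo: n₂ = −ln(1 − r₁·B/P)/ln(1+r₁) ≈ 33.81 → 34 more payments.

49 payments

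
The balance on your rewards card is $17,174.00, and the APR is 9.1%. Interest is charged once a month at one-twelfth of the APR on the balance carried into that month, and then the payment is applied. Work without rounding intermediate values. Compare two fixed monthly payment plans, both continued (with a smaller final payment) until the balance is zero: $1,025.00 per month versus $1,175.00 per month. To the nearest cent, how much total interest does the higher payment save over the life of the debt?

$164.34

Monthly rate r = 9.1%/12 = 0.758333% = 0.00758333.
At $1,025.00/mo: n = ⌈−ln(1 − rB₀/P)/ln(1+r)⌉ = 18 payments (last $1,011.89); total interest = total paid − $17,174.00 = $1,262.89.
At $1,175.00/mo: 16 payments (last $647.55); total interest $1,098.55.
Interest saved = $1,262.89 − $1,098.55 = $164.34.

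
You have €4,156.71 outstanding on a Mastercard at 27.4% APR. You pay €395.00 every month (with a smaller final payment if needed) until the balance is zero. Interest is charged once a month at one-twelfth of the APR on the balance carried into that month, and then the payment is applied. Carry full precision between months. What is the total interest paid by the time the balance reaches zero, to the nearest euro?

€652

Monthly rate r = 27.4%/12 = 2.28333% = 0.0228333.
Payoff takes n = ⌈−ln(1 − rB₀/P)/ln(1+r)⌉ = ⌈12.172⌉ = 13 payments; the last is €68.69.
Total paid = 12·€395.00 + €68.69 = €4,808.69.
Total interest = total paid − principal = €4,808.69 − €4,156.71 = €651.98.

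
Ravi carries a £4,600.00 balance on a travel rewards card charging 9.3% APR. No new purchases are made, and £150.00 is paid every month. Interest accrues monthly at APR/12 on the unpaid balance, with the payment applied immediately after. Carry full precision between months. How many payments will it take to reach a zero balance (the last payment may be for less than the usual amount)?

36 months

Monthly rate r = 9.3%/12 = 0.775% = 0.00775.
Recurrence: B ← B·(1+r) − £150.00.
Month 1: interest £35.65; balance after payment £4,485.65.
Month 2: interest £34.76; balance after payment £4,370.41.
Closed form: n = −ln(1 − rB₀/P)/ln(1+r) = −ln(0.76233)/ln(1.00775) ≈ 35.151, so the balance reaches zero during payment 36.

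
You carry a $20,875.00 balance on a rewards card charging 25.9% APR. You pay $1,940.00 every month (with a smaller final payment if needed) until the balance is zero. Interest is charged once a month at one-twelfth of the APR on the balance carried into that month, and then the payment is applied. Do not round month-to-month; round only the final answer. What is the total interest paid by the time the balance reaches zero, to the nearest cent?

$3,140.12

Monthly rate r = 25.9%/12 = 2.15833% = 0.0215833.
Payoff takes n = ⌈−ln(1 − rB₀/P)/ln(1+r)⌉ = ⌈12.376⌉ = 13 payments; the last is $735.12.
Total paid = 12·$1,940.00 + $735.12 = $24,015.12.
Total interest = total paid − principal = $24,015.12 − $20,875.00 = $3,140.12.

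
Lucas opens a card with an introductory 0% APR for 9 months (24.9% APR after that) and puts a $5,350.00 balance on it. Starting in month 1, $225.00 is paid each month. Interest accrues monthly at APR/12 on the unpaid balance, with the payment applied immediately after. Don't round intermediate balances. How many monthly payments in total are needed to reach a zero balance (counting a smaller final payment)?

Promo months 1–9 at r₀ = 0%/12 = 0; months 10+ at r₁ = 24.9%/12 = 0.02075.
After month 9 (no interest yet): B = $5,350.00 − 9·$225.00 = $3,325.00.
Then at r₁ with $225.00/mo: n₂ = −ln(1 − r₁·B/P)/ln(1+r₁) ≈ 17.83 → 18 more payments.

27 months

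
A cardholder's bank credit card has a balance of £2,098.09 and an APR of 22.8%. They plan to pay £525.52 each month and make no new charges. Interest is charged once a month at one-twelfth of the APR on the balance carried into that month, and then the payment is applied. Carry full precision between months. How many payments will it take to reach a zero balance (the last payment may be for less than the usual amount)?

Monthly rate r = 22.8%/12 = 1.9% = 0.019.
Recurrence: B ← B·(1+r) − £525.52.
Month 1: interest £39.86; balance after payment £1,612.43.
Month 2: interest £30.64; balance after payment £1,117.55.
Month 3: interest £21.23; balance after payment £613.26.
Month 4: interest £11.65; balance after payment £99.40.
Month 5: interest £1.89; balance after payment £0.00.

5 months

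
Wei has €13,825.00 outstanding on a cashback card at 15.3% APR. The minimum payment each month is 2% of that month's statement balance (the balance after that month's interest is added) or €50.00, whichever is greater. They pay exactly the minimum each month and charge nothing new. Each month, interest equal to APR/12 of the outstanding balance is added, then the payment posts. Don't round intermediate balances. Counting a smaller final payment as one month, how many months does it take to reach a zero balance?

308 months

Monthly rate r = 15.3%/12 = 1.275% = 0.01275.
While 2% of the post-interest balance exceeds €50.00, each month B ← (B·(1+r))·(1 − 0.02), i.e. B shrinks by the factor (1+r)·0.98 = 0.9925.
This holds for months 1–229. Entering month 230 the balance is €2,462.93; 2% of the post-interest balance is now below €50.00, so the flat €50.00 minimum applies from here.
From month 230 a fixed €50.00 at rate r clears €2,462.93 in 79 more payments. Total: 229 + 79 = 308 months.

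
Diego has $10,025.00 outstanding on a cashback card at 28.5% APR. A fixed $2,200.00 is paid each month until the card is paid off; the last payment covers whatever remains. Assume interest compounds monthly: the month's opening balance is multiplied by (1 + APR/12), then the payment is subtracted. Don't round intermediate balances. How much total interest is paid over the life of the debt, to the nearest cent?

Monthly rate r = 28.5%/12 = 2.375% = 0.02375.
Payoff takes n = ⌈−ln(1 − rB₀/P)/ln(1+r)⌉ = ⌈4.880⌉ = 5 payments; the last is $1,938.32.
Total paid = 4·$2,200.00 + $1,938.32 = $10,738.32.
Total interest = total paid − principal = $10,738.32 − $10,025.00 = $713.32.

$713.32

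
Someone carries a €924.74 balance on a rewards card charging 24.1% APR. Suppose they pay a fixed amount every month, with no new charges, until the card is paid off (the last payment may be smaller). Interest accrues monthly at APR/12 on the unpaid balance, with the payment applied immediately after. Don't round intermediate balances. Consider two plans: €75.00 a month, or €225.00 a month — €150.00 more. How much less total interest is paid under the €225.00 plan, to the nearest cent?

€98.02

Monthly rate r = 24.1%/12 = 2.00833% = 0.0200833.
At €75.00/mo: n = ⌈−ln(1 − rB₀/P)/ln(1+r)⌉ = 15 payments (last €23.32); total interest = total paid − €924.74 = €148.58.
At €225.00/mo: 5 payments (last €75.30); total interest €50.56.
Interest saved = €148.58 − €50.56 = €98.02.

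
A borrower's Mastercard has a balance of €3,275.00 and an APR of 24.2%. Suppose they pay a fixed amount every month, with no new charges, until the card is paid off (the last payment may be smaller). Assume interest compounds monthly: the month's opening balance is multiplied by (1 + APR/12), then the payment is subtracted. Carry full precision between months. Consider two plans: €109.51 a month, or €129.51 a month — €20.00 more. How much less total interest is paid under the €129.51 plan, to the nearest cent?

€441.65

Monthly rate r = 24.2%/12 = 2.01667% = 0.0201667.
At €109.51/mo: n = ⌈−ln(1 − rB₀/P)/ln(1+r)⌉ = 47 payments (last €31.17); total interest = total paid − €3,275.00 = €1,793.63.
At €129.51/mo: 36 payments (last €94.13); total interest €1,351.98.
Interest saved = €1,793.63 − €1,351.98 = €441.65.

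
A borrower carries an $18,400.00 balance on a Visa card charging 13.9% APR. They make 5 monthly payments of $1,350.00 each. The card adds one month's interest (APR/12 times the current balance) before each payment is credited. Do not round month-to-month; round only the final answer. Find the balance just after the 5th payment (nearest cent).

Monthly rate r = 13.9%/12 = 1.15833% = 0.0115833.
Each month: B ← B·(1+r) − $1,350.00.
Month 1: interest $213.13; balance after payment $17,263.13.
Month 2: interest $199.96; balance after payment $16,113.10.
Month 3: interest $186.64; balance after payment $14,949.74.
Month 4: interest $173.17; balance after payment $13,772.91.
Month 5: interest $159.54; balance after payment $12,582.45.

$12,582.45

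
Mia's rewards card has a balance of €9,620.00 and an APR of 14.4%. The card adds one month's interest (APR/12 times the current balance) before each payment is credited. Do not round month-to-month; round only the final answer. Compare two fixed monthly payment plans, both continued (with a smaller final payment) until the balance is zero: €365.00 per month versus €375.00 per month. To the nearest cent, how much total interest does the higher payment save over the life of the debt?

€66.63

Monthly rate r = 14.4%/12 = 1.2% = 0.012.
At €365.00/mo: n = ⌈−ln(1 − rB₀/P)/ln(1+r)⌉ = 32 payments (last €318.84); total interest = total paid − €9,620.00 = €2,013.84.
At €375.00/mo: 31 payments (last €317.21); total interest €1,947.21.
Interest saved = €2,013.84 − €1,947.21 = €66.63.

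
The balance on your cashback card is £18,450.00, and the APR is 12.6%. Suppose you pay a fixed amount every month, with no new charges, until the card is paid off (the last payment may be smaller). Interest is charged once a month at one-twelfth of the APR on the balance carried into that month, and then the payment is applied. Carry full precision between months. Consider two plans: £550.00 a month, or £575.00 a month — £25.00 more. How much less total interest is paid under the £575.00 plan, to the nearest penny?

Monthly rate r = 12.6%/12 = 1.05% = 0.0105.
At £550.00/mo: n = ⌈−ln(1 − rB₀/P)/ln(1+r)⌉ = 42 payments (last £314.52); total interest = total paid − £18,450.00 = £4,414.52.
At £575.00/mo: 40 payments (last £192.46); total interest £4,167.46.
Interest saved = £4,414.52 − £4,167.46 = £247.06.

£247.06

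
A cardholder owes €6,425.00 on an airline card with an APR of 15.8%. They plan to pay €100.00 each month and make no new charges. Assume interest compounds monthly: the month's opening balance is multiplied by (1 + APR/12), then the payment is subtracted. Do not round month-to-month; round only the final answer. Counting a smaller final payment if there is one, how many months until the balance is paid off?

Monthly rate r = 15.8%/12 = 1.31667% = 0.0131667.
Recurrence: B ← B·(1+r) − €100.00.
Month 1: interest €84.60; balance after payment €6,409.60.
Month 2: interest €84.39; balance after payment €6,393.99.
Closed form: n = −ln(1 − rB₀/P)/ln(1+r) = −ln(0.15404)/ln(1.01317) ≈ 142.999, so the balance reaches zero during payment 143.

143 payments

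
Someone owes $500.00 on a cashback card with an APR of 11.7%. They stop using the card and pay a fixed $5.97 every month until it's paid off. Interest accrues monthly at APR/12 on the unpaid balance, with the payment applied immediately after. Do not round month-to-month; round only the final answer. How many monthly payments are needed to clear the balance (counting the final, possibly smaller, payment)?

175 payments

Monthly rate r = 11.7%/12 = 0.975% = 0.00975.
Recurrence: B ← B·(1+r) − $5.97.
Month 1: interest $4.88; balance after payment $498.90.
Month 2: interest $4.86; balance after payment $497.80.
Closed form: n = −ln(1 − rB₀/P)/ln(1+r) = −ln(0.18342)/ln(1.00975) ≈ 174.795, so the balance reaches zero during payment 175.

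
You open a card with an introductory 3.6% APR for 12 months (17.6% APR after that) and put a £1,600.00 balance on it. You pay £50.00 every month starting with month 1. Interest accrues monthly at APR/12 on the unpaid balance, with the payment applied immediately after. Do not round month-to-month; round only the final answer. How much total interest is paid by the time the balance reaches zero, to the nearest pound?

Promo months 1–12 at r₀ = 3.6%/12 = 0.003; months 13+ at r₁ = 17.6%/12 = 0.0146667.
After month 12: iterate B ← B·(1+r₀) − £50.00 for 12 months → £1,048.56.
Then at r₁ with £50.00/mo: n₂ = −ln(1 − r₁·B/P)/ln(1+r₁) ≈ 25.24 → 26 more payments.
Total paid = 37·£50.00 + £12.28 = £1,862.28; interest = £1,862.28 − £1,600.00 = £262.28.

£262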